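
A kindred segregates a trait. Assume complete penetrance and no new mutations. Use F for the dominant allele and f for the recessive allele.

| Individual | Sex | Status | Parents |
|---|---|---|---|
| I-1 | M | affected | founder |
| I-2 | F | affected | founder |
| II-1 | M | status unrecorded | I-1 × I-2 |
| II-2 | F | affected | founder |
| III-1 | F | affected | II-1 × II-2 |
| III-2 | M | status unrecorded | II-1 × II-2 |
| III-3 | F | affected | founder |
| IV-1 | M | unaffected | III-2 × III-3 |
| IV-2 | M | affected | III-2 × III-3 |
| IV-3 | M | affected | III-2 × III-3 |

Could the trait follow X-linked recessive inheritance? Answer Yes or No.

Under X-linked recessive, IV-1 (unaffected, male) cannot arise from III-2 (unrecorded) × III-3 (affected).

No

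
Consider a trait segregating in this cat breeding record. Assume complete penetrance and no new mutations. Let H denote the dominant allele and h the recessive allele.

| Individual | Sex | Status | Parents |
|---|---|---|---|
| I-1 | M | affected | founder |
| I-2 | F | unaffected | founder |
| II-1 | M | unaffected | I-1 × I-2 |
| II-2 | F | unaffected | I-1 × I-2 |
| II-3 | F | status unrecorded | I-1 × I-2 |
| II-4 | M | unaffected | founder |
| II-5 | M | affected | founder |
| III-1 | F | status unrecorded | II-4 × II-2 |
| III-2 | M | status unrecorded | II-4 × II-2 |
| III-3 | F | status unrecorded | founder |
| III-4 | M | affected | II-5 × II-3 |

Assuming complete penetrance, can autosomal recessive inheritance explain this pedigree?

A consistent assignment under autosomal recessive exists: I-1 hh, I-2 HH, II-1 Hh, II-2 Hh, II-3 Hh, II-4 HH, II-5 hh, III-1 HH, III-2 HH, III-3 HH, III-4 hh.
In this assignment every recorded phenotype matches its genotype and every non-founder's genotype is obtainable from its parents' genotypes, so the pedigree is consistent.

Yes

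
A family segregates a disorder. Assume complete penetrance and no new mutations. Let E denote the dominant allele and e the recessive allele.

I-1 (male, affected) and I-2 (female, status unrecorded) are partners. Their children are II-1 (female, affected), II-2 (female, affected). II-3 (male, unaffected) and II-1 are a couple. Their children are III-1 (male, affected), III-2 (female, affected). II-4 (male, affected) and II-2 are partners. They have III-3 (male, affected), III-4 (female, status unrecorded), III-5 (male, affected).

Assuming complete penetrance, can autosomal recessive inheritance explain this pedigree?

A consistent assignment under autosomal recessive exists: I-1 ee, I-2 Ee, II-1 ee, II-2 ee, II-3 Ee, II-4 ee, III-1 ee, III-2 ee, III-3 ee, III-4 ee, III-5 ee.
In this assignment every recorded phenotype matches its genotype and every non-founder's genotype is obtainable from its parents' genotypes, so the pedigree is consistent.

Yes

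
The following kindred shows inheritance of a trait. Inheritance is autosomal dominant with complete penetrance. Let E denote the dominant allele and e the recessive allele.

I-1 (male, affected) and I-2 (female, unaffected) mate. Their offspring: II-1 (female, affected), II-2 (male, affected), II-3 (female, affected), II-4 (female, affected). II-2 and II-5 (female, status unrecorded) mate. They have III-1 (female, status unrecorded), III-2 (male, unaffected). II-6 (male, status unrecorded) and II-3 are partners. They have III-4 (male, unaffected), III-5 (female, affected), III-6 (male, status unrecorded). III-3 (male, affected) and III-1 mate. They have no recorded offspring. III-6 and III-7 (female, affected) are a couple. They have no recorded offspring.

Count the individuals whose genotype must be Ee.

Obligate heterozygotes: II-1 is affected so carries E and received e from I-2 (ee), so II-1 is Ee; II-2 is affected so carries E and received e from I-2 (ee), so II-2 is Ee; II-3 is affected so carries E and received e from I-2 (ee), so II-3 is Ee; II-4 is affected so carries E and received e from I-2 (ee), so II-4 is Ee.
Every other individual is either homozygous by phenotype or has at least one consistent homozygous assignment, so the count is 4.

4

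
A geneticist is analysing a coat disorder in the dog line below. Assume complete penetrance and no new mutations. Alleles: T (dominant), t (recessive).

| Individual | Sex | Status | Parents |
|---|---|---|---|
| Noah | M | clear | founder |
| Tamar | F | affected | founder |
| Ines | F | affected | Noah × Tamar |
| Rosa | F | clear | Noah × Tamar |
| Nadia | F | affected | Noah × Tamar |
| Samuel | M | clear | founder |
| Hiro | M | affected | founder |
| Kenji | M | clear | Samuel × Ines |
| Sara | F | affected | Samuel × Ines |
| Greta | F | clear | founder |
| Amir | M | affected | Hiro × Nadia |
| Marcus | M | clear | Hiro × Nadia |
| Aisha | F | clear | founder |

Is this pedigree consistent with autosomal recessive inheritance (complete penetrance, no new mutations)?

Under autosomal recessive, Marcus (clear, male) cannot arise from Hiro (affected) × Nadia (affected).

No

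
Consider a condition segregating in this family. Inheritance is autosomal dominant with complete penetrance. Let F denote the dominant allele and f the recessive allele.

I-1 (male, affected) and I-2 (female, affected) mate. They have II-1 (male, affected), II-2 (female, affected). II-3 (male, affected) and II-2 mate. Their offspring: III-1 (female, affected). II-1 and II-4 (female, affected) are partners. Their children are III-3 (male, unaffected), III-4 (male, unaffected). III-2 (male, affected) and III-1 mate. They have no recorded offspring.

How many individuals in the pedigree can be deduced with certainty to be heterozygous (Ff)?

2

Obligate heterozygotes: II-1 is affected so carries F and passed f to III-3 (ff), so II-1 is Ff; II-4 is affected so carries F and passed f to III-3 (ff), so II-4 is Ff.
Every other individual is either homozygous by phenotype or has at least one consistent homozygous assignment, so the count is 2.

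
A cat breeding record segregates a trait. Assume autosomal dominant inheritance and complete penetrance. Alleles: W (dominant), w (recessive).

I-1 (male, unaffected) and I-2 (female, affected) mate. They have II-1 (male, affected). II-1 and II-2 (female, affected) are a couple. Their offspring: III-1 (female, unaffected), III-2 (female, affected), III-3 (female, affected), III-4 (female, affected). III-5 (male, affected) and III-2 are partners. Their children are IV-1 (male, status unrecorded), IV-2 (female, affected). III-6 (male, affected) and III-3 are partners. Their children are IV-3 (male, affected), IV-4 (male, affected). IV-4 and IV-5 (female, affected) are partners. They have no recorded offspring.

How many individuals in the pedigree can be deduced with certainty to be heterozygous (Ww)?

2

Obligate heterozygotes: II-1 is affected so carries W and received w from I-1 (ww), so II-1 is Ww; II-2 is affected so carries W and passed w to III-1 (ww), so II-2 is Ww.
Every other individual is either homozygous by phenotype or has at least one consistent homozygous assignment, so the count is 2.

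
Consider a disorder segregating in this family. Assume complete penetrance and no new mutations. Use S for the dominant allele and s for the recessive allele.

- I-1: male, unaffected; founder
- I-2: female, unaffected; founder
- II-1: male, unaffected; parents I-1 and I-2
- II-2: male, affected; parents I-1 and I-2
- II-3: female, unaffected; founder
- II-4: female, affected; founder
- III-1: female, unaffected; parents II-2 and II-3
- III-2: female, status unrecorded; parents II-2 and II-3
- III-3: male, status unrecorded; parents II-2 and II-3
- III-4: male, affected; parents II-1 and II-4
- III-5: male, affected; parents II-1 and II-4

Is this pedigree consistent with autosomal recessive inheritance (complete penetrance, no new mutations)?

Yes

A consistent assignment under autosomal recessive exists: I-1 Ss, I-2 Ss, II-1 Ss, II-2 ss, II-3 SS, II-4 ss, III-1 Ss, III-2 Ss, III-3 Ss, III-4 ss, III-5 ss.
In this assignment every recorded phenotype matches its genotype and every non-founder's genotype is obtainable from its parents' genotypes, so the pedigree is consistent.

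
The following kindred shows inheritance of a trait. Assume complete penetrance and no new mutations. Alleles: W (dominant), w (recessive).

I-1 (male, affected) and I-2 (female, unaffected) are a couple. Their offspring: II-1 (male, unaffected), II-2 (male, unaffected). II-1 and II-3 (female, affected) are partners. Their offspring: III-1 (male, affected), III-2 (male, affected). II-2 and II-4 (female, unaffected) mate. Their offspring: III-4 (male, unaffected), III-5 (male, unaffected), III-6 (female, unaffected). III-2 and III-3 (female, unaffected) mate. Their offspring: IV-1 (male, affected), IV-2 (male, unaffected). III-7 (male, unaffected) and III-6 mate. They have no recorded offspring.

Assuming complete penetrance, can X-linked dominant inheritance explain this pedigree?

No

Under X-linked dominant, IV-1 (affected, male) cannot arise from III-2 (affected) × III-3 (unaffected).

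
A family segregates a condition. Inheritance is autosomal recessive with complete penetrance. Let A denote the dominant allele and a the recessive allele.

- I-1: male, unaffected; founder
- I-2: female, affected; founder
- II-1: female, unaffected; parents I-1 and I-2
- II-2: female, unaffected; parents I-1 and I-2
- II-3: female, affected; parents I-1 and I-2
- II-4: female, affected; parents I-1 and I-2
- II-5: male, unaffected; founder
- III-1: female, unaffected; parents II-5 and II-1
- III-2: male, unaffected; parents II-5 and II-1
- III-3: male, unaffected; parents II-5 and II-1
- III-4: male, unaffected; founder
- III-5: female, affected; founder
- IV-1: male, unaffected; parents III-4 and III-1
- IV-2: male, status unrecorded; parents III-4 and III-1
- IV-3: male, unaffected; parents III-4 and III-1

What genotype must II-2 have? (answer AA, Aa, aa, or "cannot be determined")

From phenotype alone, II-2 is AA or Aa.
II-2 is unaffected so carries A and received a from I-2 (aa), so II-2 is Aa.

Aa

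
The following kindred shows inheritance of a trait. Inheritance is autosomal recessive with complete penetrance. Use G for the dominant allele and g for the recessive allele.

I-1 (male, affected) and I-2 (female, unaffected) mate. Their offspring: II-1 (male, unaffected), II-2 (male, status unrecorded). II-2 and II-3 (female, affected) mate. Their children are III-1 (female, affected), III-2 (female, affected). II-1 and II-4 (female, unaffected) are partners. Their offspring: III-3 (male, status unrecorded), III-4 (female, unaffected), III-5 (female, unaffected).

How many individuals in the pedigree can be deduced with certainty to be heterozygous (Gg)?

Obligate heterozygotes: II-1 is unaffected so carries G and received g from I-1 (gg), so II-1 is Gg.
Every other individual is either homozygous by phenotype or has at least one consistent homozygous assignment, so the count is 1.

1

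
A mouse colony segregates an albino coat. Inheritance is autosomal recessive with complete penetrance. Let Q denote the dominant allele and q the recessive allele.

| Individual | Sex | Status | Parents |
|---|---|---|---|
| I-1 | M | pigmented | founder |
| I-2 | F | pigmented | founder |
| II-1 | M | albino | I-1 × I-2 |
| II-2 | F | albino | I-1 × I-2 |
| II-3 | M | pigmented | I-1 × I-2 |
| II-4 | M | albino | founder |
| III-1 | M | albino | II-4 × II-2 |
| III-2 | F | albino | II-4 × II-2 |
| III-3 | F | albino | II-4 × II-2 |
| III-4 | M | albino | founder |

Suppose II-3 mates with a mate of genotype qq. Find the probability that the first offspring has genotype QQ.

0

I-1 is pigmented so carries Q and passed q to II-1 (qq), so I-1 is Qq.
I-2 is pigmented so carries Q and passed q to II-1 (qq), so I-2 is Qq.
II-3 is a pigmented offspring of I-1 (Qq) × I-2 (Qq), whose cross gives 1/4 QQ : 1/2 Qq : 1/4 qq; conditioning on being pigmented, II-3 is QQ with probability 1/3, Qq with probability 2/3.
Summing over parental genotype combinations, P(offspring has genotype QQ) = 0 = 0.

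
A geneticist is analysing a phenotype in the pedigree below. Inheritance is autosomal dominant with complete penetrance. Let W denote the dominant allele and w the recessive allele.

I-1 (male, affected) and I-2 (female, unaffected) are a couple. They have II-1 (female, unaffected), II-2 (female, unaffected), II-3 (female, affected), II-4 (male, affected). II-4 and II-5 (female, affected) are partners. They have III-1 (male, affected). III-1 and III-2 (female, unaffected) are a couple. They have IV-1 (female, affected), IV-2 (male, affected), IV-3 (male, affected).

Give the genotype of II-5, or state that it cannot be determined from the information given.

cannot be determined

II-5's phenotype allows WW or Ww, and no parent or child forces a single allele at both positions; consistent genotype assignments exist with II-5 as WW or Ww.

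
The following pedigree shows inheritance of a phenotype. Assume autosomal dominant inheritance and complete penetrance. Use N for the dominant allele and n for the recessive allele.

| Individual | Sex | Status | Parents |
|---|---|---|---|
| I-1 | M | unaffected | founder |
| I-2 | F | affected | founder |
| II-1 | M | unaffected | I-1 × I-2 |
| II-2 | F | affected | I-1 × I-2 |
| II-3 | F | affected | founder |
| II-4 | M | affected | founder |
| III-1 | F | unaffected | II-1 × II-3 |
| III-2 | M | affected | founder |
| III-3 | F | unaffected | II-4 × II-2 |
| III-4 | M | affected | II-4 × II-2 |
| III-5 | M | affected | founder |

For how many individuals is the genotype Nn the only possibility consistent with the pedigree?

4

Obligate heterozygotes: I-2 is affected so carries N and passed n to II-1 (nn), so I-2 is Nn; II-2 is affected so carries N and received n from I-1 (nn), so II-2 is Nn; II-3 is affected so carries N and passed n to III-1 (nn), so II-3 is Nn; II-4 is affected so carries N and passed n to III-3 (nn), so II-4 is Nn.
Every other individual is either homozygous by phenotype or has at least one consistent homozygous assignment, so the count is 4.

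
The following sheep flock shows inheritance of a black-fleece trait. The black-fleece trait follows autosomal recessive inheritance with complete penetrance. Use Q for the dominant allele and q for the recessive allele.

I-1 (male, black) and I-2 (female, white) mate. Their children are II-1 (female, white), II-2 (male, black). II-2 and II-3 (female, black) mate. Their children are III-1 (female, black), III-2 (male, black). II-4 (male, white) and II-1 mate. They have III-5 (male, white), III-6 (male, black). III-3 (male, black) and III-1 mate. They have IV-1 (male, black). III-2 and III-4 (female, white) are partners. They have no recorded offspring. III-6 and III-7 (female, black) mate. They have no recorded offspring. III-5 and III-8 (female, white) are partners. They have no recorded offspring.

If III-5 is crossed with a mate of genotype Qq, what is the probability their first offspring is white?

II-4 is white so carries Q and passed q to III-6 (qq), so II-4 is Qq.
II-1 is white so carries Q and received q from I-1 (qq), so II-1 is Qq.
III-5 is a white offspring of II-4 (Qq) × II-1 (Qq), whose cross gives 1/4 QQ : 1/2 Qq : 1/4 qq; conditioning on being white, III-5 is QQ with probability 1/3, Qq with probability 2/3.
Summing over parental genotype combinations, P(offspring is white) = 1/3·1 + 2/3·3/4 = 5/6.

5/6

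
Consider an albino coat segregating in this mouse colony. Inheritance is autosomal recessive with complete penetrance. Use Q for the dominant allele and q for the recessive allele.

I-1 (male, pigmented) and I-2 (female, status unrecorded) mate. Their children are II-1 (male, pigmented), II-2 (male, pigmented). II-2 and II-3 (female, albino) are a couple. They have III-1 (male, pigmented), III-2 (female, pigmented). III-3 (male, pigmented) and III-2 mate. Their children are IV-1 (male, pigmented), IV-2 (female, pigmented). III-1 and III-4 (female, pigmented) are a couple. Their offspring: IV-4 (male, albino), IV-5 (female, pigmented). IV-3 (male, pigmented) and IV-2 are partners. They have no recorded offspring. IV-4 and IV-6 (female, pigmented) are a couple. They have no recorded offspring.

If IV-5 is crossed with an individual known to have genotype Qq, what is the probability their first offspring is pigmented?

5/6

III-1 is pigmented so carries Q and received q from II-3 (qq), so III-1 is Qq.
III-4 is pigmented so carries Q and passed q to IV-4 (qq), so III-4 is Qq.
IV-5 is a pigmented offspring of III-1 (Qq) × III-4 (Qq), whose cross gives 1/4 QQ : 1/2 Qq : 1/4 qq; conditioning on being pigmented, IV-5 is QQ with probability 1/3, Qq with probability 2/3.
Summing over parental genotype combinations, P(offspring is pigmented) = 1/3·1 + 2/3·3/4 = 5/6.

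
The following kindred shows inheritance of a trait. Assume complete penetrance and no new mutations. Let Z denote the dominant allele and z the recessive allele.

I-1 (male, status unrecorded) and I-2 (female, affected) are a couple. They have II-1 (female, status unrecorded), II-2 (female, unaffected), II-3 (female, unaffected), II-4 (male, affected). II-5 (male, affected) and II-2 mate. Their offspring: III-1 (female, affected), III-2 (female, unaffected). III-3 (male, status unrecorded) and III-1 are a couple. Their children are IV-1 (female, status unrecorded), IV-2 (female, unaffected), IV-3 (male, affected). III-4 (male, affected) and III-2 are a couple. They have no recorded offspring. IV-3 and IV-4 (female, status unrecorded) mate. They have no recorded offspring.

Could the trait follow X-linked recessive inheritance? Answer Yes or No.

A consistent assignment under X-linked recessive exists: I-1 X^Z Y, I-2 X^z X^z, II-1 X^Z X^z, II-2 X^Z X^z, II-3 X^Z X^z, II-4 X^z Y, II-5 X^z Y, III-1 X^z X^z, III-2 X^Z X^z, III-3 X^Z Y, III-4 X^z Y, IV-1 X^Z X^z, IV-2 X^Z X^z, IV-3 X^z Y, IV-4 X^Z X^Z.
In this assignment every recorded phenotype matches its genotype and every non-founder's genotype is obtainable from its parents' genotypes, so the pedigree is consistent.

Yes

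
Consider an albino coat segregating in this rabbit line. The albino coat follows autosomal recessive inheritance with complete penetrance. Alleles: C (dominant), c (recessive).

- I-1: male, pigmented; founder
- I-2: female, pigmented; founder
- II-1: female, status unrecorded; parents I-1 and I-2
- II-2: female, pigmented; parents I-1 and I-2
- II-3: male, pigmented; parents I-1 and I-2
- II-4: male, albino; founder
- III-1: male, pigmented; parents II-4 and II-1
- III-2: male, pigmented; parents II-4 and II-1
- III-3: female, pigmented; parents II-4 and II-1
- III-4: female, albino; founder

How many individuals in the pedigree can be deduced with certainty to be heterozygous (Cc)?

Obligate heterozygotes: III-1 is pigmented so carries C and received c from II-4 (cc), so III-1 is Cc; III-2 is pigmented so carries C and received c from II-4 (cc), so III-2 is Cc; III-3 is pigmented so carries C and received c from II-4 (cc), so III-3 is Cc.
Every other individual is either homozygous by phenotype or has at least one consistent homozygous assignment, so the count is 3.

3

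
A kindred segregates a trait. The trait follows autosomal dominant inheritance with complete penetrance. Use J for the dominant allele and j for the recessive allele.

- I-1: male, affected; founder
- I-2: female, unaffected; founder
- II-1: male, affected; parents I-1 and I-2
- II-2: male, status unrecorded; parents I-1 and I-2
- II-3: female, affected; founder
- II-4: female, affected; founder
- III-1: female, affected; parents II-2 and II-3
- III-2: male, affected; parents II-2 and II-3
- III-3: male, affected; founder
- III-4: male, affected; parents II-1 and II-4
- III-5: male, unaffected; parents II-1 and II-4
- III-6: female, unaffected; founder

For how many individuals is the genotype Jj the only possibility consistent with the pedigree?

2

Obligate heterozygotes: II-1 is affected so carries J and received j from I-2 (jj), so II-1 is Jj; II-4 is affected so carries J and passed j to III-5 (jj), so II-4 is Jj.
Every other individual is either homozygous by phenotype or has at least one consistent homozygous assignment, so the count is 2.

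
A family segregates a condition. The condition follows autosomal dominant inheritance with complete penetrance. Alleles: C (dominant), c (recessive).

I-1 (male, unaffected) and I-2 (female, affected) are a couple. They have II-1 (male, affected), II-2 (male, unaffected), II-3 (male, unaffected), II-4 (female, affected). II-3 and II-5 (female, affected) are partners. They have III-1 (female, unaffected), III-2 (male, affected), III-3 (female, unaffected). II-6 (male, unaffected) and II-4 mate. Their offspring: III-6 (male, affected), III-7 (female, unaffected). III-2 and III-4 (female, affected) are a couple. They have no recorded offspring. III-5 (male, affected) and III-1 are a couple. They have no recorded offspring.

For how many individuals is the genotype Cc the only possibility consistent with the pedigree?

Obligate heterozygotes: I-2 is affected so carries C and passed c to II-2 (cc), so I-2 is Cc; II-1 is affected so carries C and received c from I-1 (cc), so II-1 is Cc; II-4 is affected so carries C and received c from I-1 (cc), so II-4 is Cc; II-5 is affected so carries C and passed c to III-1 (cc), so II-5 is Cc; III-2 is affected so carries C and received c from II-3 (cc), so III-2 is Cc; III-6 is affected so carries C and received c from II-6 (cc), so III-6 is Cc.
Every other individual is either homozygous by phenotype or has at least one consistent homozygous assignment, so the count is 6.

6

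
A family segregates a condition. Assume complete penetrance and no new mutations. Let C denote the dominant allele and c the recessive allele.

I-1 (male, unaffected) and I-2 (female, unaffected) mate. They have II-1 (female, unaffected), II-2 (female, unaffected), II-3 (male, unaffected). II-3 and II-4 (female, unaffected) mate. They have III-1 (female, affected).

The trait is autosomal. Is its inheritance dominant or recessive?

recessive

II-3 and II-4 are both unaffected yet have an affected child III-1. Under dominance, an affected child requires at least one affected parent, so the trait cannot be dominant.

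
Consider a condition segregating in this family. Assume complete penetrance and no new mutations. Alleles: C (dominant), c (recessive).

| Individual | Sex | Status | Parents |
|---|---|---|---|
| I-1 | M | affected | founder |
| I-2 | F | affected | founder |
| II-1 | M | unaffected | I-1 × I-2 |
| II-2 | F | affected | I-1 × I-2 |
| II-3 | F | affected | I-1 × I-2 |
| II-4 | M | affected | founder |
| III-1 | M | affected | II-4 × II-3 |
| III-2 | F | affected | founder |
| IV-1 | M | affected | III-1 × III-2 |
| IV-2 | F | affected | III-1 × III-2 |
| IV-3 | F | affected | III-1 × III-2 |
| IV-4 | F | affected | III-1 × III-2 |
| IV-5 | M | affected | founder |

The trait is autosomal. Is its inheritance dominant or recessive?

I-1 and I-2 are both affected yet have an unaffected child II-1. Under a recessive model two affected parents are homozygous and every child would be affected, so the trait cannot be recessive.

dominant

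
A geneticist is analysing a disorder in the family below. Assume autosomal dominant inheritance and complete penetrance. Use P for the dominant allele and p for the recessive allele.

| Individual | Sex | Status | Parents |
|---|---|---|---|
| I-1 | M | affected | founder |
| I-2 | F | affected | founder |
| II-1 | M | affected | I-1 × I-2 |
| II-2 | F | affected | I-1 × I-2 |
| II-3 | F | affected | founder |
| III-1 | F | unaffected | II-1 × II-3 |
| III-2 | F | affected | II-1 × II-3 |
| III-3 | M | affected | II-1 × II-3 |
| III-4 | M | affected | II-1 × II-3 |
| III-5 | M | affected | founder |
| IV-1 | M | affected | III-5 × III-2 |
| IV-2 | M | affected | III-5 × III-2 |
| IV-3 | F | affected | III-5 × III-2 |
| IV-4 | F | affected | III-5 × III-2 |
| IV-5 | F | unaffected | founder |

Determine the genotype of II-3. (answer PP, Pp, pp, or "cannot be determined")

Pp

From phenotype alone, II-3 is PP or Pp.
II-3 is affected so carries P and passed p to III-1 (pp), so II-3 is Pp.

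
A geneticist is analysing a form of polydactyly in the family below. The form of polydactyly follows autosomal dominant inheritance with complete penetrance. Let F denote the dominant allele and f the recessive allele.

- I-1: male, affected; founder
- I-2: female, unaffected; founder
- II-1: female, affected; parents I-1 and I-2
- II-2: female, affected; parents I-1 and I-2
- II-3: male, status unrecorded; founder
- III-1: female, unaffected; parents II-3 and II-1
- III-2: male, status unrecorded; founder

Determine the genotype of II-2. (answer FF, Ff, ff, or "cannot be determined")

From phenotype alone, II-2 is FF or Ff.
II-2 is affected so carries F and received f from I-2 (ff), so II-2 is Ff.

Ff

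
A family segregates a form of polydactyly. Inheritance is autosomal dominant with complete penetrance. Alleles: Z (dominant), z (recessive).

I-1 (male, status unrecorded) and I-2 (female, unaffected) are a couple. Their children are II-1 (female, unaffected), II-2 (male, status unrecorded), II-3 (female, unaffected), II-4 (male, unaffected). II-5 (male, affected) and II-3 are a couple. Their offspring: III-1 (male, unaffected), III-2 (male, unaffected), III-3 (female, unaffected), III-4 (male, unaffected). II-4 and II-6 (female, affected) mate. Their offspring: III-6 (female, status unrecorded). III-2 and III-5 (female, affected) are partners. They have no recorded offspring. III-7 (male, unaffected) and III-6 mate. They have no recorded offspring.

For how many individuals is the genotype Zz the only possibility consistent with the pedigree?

Obligate heterozygotes: II-5 is affected so carries Z and passed z to III-1 (zz), so II-5 is Zz.
Every other individual is either homozygous by phenotype or has at least one consistent homozygous assignment, so the count is 1.

1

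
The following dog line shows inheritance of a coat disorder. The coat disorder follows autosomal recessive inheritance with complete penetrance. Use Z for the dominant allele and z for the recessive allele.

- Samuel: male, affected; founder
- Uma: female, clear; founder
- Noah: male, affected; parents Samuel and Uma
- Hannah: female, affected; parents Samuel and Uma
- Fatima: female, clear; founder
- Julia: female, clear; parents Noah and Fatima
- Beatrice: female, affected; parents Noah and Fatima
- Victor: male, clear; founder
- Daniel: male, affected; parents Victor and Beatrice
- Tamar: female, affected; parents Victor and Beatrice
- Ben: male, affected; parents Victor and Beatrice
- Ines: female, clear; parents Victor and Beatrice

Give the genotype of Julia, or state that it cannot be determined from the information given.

Zz

From phenotype alone, Julia is ZZ or Zz.
Julia is clear so carries Z and received z from Noah (zz), so Julia is Zz.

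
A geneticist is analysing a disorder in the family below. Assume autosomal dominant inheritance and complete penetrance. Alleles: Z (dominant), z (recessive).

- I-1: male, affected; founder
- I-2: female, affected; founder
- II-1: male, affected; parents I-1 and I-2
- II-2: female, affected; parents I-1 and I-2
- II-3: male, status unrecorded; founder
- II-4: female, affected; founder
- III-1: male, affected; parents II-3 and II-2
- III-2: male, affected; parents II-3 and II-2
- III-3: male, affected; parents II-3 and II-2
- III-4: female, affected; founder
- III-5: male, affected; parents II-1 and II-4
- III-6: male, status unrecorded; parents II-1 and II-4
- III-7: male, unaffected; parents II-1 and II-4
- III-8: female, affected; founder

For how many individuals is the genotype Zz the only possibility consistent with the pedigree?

Obligate heterozygotes: II-1 is affected so carries Z and passed z to III-7 (zz), so II-1 is Zz; II-4 is affected so carries Z and passed z to III-7 (zz), so II-4 is Zz.
Every other individual is either homozygous by phenotype or has at least one consistent homozygous assignment, so the count is 2.

2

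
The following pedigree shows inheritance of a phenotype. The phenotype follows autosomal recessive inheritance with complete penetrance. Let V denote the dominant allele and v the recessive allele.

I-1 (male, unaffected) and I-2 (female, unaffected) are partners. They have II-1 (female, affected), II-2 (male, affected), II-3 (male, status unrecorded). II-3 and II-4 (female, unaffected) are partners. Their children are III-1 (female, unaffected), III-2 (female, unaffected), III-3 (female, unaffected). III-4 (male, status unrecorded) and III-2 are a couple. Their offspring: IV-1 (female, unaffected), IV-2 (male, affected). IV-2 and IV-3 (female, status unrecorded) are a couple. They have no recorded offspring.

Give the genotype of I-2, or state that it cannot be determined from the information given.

From phenotype alone, I-2 is VV or Vv.
I-2 is unaffected so carries V and passed v to II-1 (vv), so I-2 is Vv.

Vv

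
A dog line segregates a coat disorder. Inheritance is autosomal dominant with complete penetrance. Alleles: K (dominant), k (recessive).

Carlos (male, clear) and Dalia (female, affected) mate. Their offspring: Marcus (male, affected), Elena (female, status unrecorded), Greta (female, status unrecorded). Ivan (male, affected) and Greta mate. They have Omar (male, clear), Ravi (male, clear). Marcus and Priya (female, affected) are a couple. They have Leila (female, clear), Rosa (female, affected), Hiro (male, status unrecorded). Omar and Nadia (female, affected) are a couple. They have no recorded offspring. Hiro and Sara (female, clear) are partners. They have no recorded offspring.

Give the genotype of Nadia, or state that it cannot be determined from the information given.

cannot be determined

Nadia's phenotype allows KK or Kk, and no parent or child forces a single allele at both positions; consistent genotype assignments exist with Nadia as KK or Kk.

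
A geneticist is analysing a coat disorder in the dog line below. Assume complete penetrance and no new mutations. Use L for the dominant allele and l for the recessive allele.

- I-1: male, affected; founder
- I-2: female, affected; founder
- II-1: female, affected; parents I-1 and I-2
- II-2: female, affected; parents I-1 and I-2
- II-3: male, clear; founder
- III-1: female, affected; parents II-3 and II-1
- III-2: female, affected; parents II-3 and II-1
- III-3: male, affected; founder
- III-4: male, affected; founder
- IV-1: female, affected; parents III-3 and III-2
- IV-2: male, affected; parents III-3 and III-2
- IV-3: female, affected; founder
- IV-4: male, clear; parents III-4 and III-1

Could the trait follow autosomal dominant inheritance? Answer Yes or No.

A consistent assignment under autosomal dominant exists: I-1 LL, I-2 LL, II-1 LL, II-2 LL, II-3 ll, III-1 Ll, III-2 Ll, III-3 LL, III-4 Ll, IV-1 LL, IV-2 LL, IV-3 LL, IV-4 ll.
In this assignment every recorded phenotype matches its genotype and every non-founder's genotype is obtainable from its parents' genotypes, so the pedigree is consistent.

Yes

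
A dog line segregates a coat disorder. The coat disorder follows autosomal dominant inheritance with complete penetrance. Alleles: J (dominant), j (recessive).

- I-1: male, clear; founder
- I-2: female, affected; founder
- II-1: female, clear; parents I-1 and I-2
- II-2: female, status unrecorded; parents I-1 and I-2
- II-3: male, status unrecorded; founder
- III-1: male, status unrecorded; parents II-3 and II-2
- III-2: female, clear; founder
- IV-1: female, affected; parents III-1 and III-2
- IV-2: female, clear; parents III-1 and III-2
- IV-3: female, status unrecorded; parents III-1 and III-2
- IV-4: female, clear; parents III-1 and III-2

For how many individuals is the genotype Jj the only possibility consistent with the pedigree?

Obligate heterozygotes: I-2 is affected so carries J and passed j to II-1 (jj), so I-2 is Jj; III-1 passed J to IV-1 (Jj, whose j came from III-2) and passed j to IV-2 (jj), so III-1 is Jj; IV-1 is affected so carries J and received j from III-2 (jj), so IV-1 is Jj.
Every other individual is either homozygous by phenotype or has at least one consistent homozygous assignment, so the count is 3.

3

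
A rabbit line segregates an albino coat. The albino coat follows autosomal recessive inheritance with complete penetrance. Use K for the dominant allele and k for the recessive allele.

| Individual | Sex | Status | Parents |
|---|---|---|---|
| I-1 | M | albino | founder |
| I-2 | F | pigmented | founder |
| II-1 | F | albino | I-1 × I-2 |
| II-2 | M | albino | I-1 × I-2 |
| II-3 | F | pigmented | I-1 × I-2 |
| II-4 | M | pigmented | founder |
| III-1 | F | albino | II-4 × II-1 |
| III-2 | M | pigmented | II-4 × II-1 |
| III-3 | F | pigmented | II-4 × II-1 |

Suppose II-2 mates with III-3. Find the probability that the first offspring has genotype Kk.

II-2 is albino, so II-2 is kk.
III-3 is pigmented so carries K and received k from II-1 (kk), so III-3 is Kk.
The cross gives 1/2 Kk : 1/2 kk, so P(offspring has genotype Kk) = 1/2.

1/2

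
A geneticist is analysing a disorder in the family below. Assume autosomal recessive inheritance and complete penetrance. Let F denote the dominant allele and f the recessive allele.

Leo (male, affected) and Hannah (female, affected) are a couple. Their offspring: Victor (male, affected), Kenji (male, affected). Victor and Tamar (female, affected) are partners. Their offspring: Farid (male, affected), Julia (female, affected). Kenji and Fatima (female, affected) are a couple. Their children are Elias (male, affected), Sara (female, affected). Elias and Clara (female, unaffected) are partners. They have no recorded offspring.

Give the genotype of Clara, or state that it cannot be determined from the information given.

cannot be determined

Clara's phenotype allows FF or Ff, and no parent or child forces a single allele at both positions; consistent genotype assignments exist with Clara as FF or Ff.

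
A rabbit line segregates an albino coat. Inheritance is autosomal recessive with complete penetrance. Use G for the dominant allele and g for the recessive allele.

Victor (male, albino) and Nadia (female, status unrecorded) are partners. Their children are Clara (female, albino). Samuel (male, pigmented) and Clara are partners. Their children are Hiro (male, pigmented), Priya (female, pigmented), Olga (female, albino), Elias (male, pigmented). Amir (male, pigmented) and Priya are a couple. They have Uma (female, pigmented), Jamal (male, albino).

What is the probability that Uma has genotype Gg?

Amir is pigmented so carries G and passed g to Jamal (gg), so Amir is Gg.
Priya is pigmented so carries G and received g from Clara (gg), so Priya is Gg.
Their cross gives offspring ratios 1/4 GG : 1/2 Gg : 1/4 gg. Conditioning on Uma being pigmented, P(Gg) = 1/2 / 3/4 = 2/3.

2/3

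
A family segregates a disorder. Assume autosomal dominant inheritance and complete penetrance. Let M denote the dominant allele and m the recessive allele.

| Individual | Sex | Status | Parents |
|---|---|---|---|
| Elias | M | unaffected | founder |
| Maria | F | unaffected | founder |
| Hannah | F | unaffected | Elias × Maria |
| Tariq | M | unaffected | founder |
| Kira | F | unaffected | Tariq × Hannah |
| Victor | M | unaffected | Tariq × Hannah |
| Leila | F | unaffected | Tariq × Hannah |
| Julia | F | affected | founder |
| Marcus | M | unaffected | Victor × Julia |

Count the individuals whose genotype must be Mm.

Obligate heterozygotes: Julia is affected so carries M and passed m to Marcus (mm), so Julia is Mm.
Every other individual is either homozygous by phenotype or has at least one consistent homozygous assignment, so the count is 1.

1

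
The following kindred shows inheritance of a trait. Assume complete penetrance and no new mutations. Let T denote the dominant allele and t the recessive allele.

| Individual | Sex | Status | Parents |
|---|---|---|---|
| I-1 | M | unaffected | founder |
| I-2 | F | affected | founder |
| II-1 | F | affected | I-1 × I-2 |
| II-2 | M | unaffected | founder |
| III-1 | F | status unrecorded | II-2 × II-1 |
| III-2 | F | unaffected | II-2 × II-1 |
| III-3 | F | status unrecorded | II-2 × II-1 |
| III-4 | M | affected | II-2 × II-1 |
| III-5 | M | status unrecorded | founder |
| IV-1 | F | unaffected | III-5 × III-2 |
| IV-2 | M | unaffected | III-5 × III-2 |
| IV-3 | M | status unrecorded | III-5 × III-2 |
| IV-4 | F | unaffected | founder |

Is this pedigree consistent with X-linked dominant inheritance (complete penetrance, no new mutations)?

A consistent assignment under X-linked dominant exists: I-1 X^t Y, I-2 X^T X^T, II-1 X^T X^t, II-2 X^t Y, III-1 X^T X^t, III-2 X^t X^t, III-3 X^T X^t, III-4 X^T Y, III-5 X^t Y, IV-1 X^t X^t, IV-2 X^t Y, IV-3 X^t Y, IV-4 X^t X^t.
In this assignment every recorded phenotype matches its genotype and every non-founder's genotype is obtainable from its parents' genotypes, so the pedigree is consistent.

Yes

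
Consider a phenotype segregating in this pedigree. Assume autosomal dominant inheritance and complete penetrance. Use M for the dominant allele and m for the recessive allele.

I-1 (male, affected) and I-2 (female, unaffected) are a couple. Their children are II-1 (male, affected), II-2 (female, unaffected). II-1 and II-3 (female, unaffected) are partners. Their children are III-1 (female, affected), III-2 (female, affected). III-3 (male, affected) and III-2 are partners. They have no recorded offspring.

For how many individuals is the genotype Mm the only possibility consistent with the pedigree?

4

Obligate heterozygotes: I-1 is affected so carries M and passed m to II-2 (mm), so I-1 is Mm; II-1 is affected so carries M and received m from I-2 (mm), so II-1 is Mm; III-1 is affected so carries M and received m from II-3 (mm), so III-1 is Mm; III-2 is affected so carries M and received m from II-3 (mm), so III-2 is Mm.
Every other individual is either homozygous by phenotype or has at least one consistent homozygous assignment, so the count is 4.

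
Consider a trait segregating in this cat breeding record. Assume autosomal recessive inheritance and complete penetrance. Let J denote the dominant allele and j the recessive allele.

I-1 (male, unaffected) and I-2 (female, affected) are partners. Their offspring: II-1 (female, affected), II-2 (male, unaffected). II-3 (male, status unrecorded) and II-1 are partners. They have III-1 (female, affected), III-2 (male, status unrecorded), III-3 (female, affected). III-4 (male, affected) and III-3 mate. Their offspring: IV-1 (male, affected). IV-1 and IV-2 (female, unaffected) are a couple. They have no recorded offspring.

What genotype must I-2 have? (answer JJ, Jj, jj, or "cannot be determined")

I-2 is affected, so I-2 is jj.

jj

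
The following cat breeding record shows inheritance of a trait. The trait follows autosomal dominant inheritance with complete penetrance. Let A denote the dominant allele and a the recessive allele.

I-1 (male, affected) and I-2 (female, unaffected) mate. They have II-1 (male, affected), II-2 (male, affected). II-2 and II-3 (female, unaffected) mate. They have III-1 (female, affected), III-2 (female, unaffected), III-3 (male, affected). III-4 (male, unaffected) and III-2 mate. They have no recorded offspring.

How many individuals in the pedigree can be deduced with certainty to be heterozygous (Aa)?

4

Obligate heterozygotes: II-1 is affected so carries A and received a from I-2 (aa), so II-1 is Aa; II-2 is affected so carries A and received a from I-2 (aa), so II-2 is Aa; III-1 is affected so carries A and received a from II-3 (aa), so III-1 is Aa; III-3 is affected so carries A and received a from II-3 (aa), so III-3 is Aa.
Every other individual is either homozygous by phenotype or has at least one consistent homozygous assignment, so the count is 4.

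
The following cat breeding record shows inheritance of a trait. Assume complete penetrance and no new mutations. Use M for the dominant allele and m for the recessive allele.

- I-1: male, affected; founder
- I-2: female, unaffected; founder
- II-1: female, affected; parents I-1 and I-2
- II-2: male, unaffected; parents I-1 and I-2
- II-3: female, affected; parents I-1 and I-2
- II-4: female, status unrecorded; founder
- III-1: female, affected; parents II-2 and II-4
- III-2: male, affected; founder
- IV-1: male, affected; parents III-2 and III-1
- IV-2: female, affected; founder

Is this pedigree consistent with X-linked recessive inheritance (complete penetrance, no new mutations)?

Under X-linked recessive, III-1 (affected, female) cannot arise from II-2 (unaffected) × II-4 (unrecorded).

No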